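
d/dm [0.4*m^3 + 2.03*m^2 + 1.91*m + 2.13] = 1.2*m^2 + 4.06*m + 1.91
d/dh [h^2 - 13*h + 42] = 2*h - 13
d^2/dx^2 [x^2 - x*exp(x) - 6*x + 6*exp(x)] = -x*exp(x) + 4*exp(x) + 2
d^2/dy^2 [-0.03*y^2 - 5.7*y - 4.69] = -0.0600000000000000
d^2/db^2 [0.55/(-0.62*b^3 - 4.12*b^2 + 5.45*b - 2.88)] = ((2.046*b + 4.532)*(0.62*b^3 + 4.12*b^2 - 5.45*b + 2.88) - 0.55*(1.86*b^2 + 8.24*b - 5.45)*(3.72*b^2 + 16.48*b - 10.9))/(0.62*b^3 + 4.12*b^2 - 5.45*b + 2.88)^3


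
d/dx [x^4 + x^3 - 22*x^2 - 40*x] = 4*x^3 + 3*x^2 - 44*x - 40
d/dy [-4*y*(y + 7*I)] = -8*y - 28*I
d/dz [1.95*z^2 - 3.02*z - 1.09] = 3.9*z - 3.02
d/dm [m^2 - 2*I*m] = 2*m - 2*I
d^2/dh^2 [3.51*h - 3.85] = 0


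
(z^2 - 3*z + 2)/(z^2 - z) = (z - 2)/z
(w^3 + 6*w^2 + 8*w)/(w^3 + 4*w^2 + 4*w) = (w + 4)/(w + 2)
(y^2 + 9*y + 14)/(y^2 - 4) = (y + 7)/(y - 2)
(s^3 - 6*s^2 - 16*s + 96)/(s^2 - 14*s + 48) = (s^2 - 16)/(s - 8)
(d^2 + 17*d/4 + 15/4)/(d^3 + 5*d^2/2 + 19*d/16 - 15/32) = 8*(d + 3)/(8*d^2 + 10*d - 3)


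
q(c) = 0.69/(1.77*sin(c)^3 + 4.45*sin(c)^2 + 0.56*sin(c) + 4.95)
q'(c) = 0.69*(-5.31*sin(c)^2*cos(c) - 8.9*sin(c)*cos(c) - 0.56*cos(c))/(1.77*sin(c)^3 + 4.45*sin(c)^2 + 0.56*sin(c) + 4.95)^2 = (-6.141*sin(c) + 1.83195*cos(2*c) - 2.21835)*cos(c)/(1.77*sin(c)^3 + 4.45*sin(c)^2 + 0.56*sin(c) + 4.95)^2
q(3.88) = 0.11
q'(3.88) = -0.04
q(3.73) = 0.12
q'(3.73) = -0.05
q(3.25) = 0.14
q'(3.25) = -0.01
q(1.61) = 0.06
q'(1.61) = 0.00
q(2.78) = 0.12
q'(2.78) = 0.08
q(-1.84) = 0.10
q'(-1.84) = -0.01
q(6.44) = 0.13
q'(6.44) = -0.05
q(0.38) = 0.12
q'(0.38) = -0.09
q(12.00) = 0.12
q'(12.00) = 0.05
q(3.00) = 0.13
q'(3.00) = 0.05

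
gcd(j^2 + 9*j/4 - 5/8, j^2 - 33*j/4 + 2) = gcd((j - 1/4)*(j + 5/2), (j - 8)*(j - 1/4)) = j - 1/4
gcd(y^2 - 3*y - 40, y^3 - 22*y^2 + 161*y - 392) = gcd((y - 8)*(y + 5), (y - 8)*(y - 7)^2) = y - 8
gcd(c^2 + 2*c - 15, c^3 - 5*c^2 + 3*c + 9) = c - 3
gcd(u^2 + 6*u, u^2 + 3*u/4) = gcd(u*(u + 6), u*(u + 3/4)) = u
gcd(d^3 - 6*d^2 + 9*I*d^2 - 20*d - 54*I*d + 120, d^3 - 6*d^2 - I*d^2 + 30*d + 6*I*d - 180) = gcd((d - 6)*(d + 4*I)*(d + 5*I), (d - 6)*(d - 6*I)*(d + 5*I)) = d^2 + d*(-6 + 5*I) - 30*I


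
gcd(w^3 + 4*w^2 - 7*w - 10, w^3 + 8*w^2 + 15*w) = w + 5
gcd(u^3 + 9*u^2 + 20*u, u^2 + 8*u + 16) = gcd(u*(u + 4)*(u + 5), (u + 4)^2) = u + 4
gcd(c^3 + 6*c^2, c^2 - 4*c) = c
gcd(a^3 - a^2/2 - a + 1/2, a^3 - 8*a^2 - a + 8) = a^2 - 1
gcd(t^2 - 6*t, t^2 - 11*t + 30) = t - 6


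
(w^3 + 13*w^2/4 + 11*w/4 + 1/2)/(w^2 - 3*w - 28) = (4*w^3 + 13*w^2 + 11*w + 2)/(4*(w^2 - 3*w - 28))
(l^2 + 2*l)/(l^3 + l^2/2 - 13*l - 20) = 2*l/(2*l^2 - 3*l - 20)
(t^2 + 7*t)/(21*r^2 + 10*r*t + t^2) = t*(t + 7)/(21*r^2 + 10*r*t + t^2)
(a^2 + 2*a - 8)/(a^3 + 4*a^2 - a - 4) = (a - 2)/(a^2 - 1)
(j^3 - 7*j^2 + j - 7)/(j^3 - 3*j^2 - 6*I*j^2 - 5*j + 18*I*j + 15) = (j^2 + j*(-7 + I) - 7*I)/(j^2 - j*(3 + 5*I) + 15*I)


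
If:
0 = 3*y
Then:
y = 0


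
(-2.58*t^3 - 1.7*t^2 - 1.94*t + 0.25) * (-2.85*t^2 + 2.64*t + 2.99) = 7.353*t^5 - 1.9662*t^4 - 6.6732*t^3 - 10.9171*t^2 - 5.1406*t + 0.7475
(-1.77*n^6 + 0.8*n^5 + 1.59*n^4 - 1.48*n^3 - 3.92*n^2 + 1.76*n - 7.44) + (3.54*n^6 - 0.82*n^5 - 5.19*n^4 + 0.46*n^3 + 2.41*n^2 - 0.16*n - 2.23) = 1.77*n^6 - 0.0199999999999999*n^5 - 3.6*n^4 - 1.02*n^3 - 1.51*n^2 + 1.6*n - 9.67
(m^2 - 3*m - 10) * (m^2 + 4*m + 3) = m^4 + m^3 - 19*m^2 - 49*m - 30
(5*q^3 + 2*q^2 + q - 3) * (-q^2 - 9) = -5*q^5 - 2*q^4 - 46*q^3 - 15*q^2 - 9*q + 27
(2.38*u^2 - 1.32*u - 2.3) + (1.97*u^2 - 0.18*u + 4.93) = 4.35*u^2 - 1.5*u + 2.63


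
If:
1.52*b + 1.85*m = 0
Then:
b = -1.21710526315789*m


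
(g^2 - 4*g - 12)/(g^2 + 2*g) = (g - 6)/g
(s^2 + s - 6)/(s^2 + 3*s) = (s - 2)/s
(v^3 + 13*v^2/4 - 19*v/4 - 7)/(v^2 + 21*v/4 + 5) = (4*v^2 - 3*v - 7)/(4*v + 5)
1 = 1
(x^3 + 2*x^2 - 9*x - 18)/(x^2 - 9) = x + 2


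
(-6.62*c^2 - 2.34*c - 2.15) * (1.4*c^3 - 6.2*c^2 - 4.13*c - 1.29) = -9.268*c^5 + 37.768*c^4 + 38.8386*c^3 + 31.534*c^2 + 11.8981*c + 2.7735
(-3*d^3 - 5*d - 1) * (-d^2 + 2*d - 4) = 3*d^5 - 6*d^4 + 17*d^3 - 9*d^2 + 18*d + 4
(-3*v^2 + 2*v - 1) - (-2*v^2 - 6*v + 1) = -v^2 + 8*v - 2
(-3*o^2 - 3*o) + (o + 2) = -3*o^2 - 2*o + 2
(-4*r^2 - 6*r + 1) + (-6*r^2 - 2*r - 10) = -10*r^2 - 8*r - 9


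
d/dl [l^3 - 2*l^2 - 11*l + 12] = 3*l^2 - 4*l - 11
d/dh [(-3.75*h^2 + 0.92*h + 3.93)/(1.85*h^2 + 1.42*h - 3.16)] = (-7.027*h^2 + 9.159*h - 8.4878)/(3.4225*h^4 + 5.254*h^3 - 9.6756*h^2 - 8.9744*h + 9.9856)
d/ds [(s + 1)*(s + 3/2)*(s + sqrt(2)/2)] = 3*s^2 + sqrt(2)*s + 5*s + 3/2 + 5*sqrt(2)/4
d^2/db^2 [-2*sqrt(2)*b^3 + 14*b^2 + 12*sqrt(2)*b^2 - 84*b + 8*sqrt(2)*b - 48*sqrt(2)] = -12*sqrt(2)*b + 28 + 24*sqrt(2)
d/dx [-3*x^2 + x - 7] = 1 - 6*x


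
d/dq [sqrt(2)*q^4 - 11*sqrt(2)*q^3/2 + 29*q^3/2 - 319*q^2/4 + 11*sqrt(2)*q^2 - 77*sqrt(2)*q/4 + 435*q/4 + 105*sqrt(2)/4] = 4*sqrt(2)*q^3 - 33*sqrt(2)*q^2/2 + 87*q^2/2 - 319*q/2 + 22*sqrt(2)*q - 77*sqrt(2)/4 + 435/4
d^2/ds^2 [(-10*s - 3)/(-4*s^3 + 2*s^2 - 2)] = (s^2*(3*s - 1)^2*(40*s + 12) + (-60*s^2 + 20*s - (6*s - 1)*(10*s + 3))*(2*s^3 - s^2 + 1))/(2*s^3 - s^2 + 1)^3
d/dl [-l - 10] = -1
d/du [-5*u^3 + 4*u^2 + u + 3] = -15*u^2 + 8*u + 1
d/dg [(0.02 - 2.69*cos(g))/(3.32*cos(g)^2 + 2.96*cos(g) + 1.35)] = (-8.9308*cos(g)^2 + 0.1328*cos(g) + 3.6907)*sin(g)/(11.0224*cos(g)^4 + 19.6544*cos(g)^3 + 17.7256*cos(g)^2 + 7.992*cos(g) + 1.8225)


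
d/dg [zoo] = 0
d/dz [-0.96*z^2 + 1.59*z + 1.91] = 1.59 - 1.92*z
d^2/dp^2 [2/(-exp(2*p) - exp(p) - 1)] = 2*(-2*(2*exp(p) + 1)^2*exp(p) + (4*exp(p) + 1)*(exp(2*p) + exp(p) + 1))*exp(p)/(exp(2*p) + exp(p) + 1)^3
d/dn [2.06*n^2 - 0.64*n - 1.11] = 4.12*n - 0.64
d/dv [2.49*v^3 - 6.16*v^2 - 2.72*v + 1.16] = 7.47*v^2 - 12.32*v - 2.72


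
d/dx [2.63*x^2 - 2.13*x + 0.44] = 5.26*x - 2.13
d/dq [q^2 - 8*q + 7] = 2*q - 8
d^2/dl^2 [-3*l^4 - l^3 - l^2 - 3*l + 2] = -36*l^2 - 6*l - 2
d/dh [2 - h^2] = -2*h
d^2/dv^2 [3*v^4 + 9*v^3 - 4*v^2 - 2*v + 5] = 36*v^2 + 54*v - 8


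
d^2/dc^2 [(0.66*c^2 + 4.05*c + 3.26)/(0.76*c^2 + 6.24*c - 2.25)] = (4.44089209850063e-16*c^4 - 1.581408*c^3 + 18.069456*c^2 + 134.314344*c + 385.428852)/(0.438976*c^6 + 10.812672*c^5 + 84.878928*c^4 + 178.948224*c^3 - 251.2863*c^2 + 94.77*c - 11.390625)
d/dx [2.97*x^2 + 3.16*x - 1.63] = 5.94*x + 3.16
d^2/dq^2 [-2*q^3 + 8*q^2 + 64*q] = 16 - 12*q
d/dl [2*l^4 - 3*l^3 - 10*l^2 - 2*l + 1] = 8*l^3 - 9*l^2 - 20*l - 2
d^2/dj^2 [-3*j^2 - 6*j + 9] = -6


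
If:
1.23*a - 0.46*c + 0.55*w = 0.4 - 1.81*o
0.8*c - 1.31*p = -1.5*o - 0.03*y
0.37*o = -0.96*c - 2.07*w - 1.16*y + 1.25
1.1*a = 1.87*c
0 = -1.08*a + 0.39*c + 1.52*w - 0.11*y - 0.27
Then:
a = 0.560441939479957 - 0.889095697357025*y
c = 0.329671729105857 - 0.522997469033544*y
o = 0.600470112152086*y - 0.225350284682612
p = 0.391074193130758*y - 0.0567084303352913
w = 0.491253500188862 - 0.425167329093753*y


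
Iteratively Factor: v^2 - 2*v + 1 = (v - 1)*(v - 1)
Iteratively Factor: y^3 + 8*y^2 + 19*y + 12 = (y + 1)*(y^2 + 7*y + 12) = (y + 1)*(y + 3)*(y + 4)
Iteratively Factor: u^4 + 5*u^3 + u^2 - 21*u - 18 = (u + 1)*(u^3 + 4*u^2 - 3*u - 18) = (u - 2)*(u + 1)*(u^2 + 6*u + 9) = (u - 2)*(u + 1)*(u + 3)*(u + 3)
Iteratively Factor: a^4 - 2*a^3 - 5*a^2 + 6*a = (a - 3)*(a^3 + a^2 - 2*a) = a*(a - 3)*(a^2 + a - 2) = a*(a - 3)*(a - 1)*(a + 2)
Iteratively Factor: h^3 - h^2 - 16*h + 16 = (h - 4)*(h^2 + 3*h - 4) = (h - 4)*(h + 4)*(h - 1)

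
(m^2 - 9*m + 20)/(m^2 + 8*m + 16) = (m^2 - 9*m + 20)/(m^2 + 8*m + 16)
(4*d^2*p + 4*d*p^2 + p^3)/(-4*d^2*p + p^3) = (2*d + p)/(-2*d + p)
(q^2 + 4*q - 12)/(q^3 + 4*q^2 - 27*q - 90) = (q - 2)/(q^2 - 2*q - 15)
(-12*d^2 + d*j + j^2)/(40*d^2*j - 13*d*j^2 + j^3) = (-12*d^2 + d*j + j^2)/(j*(40*d^2 - 13*d*j + j^2))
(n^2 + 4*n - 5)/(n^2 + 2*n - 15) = (n - 1)/(n - 3)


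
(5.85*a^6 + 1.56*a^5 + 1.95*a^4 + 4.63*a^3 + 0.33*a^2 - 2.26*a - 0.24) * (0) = 0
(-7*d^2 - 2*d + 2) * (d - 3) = -7*d^3 + 19*d^2 + 8*d - 6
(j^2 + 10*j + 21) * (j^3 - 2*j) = j^5 + 10*j^4 + 19*j^3 - 20*j^2 - 42*j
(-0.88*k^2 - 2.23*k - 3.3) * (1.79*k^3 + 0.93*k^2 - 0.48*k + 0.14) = -1.5752*k^5 - 4.8101*k^4 - 7.5585*k^3 - 2.1218*k^2 + 1.2718*k - 0.462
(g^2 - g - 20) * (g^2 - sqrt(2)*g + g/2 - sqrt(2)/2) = g^4 - sqrt(2)*g^3 - g^3/2 - 41*g^2/2 + sqrt(2)*g^2/2 - 10*g + 41*sqrt(2)*g/2 + 10*sqrt(2)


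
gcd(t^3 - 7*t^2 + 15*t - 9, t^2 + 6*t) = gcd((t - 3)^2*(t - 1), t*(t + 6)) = 1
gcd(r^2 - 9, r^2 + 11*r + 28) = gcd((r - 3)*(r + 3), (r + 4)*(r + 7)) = 1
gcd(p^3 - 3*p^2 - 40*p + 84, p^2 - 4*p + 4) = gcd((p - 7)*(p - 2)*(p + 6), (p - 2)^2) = p - 2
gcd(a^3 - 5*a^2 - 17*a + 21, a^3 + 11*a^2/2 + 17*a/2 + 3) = a + 3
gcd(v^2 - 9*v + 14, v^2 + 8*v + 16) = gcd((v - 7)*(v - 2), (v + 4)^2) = 1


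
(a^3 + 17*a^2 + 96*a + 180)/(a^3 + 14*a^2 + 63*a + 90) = (a + 6)/(a + 3)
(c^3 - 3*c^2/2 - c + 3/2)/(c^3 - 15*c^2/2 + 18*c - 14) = (2*c^3 - 3*c^2 - 2*c + 3)/(2*c^3 - 15*c^2 + 36*c - 28)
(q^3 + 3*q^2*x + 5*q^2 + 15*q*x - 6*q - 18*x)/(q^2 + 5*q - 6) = q + 3*x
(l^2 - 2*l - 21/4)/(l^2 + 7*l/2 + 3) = (l - 7/2)/(l + 2)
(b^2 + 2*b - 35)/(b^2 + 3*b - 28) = (b - 5)/(b - 4)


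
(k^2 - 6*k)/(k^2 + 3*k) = (k - 6)/(k + 3)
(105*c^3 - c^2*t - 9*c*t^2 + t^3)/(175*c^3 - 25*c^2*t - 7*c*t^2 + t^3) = (3*c + t)/(5*c + t)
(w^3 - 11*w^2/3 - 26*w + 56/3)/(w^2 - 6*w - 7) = (3*w^2 + 10*w - 8)/(3*(w + 1))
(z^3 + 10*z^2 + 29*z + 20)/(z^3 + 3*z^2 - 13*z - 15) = (z + 4)/(z - 3)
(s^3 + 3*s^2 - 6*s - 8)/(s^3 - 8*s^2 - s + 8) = (s^2 + 2*s - 8)/(s^2 - 9*s + 8)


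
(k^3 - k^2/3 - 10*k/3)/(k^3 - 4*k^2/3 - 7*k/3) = (-3*k^2 + k + 10)/(-3*k^2 + 4*k + 7)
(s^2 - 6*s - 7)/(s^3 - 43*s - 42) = 1/(s + 6)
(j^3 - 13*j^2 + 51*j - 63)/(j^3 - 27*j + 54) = (j - 7)/(j + 6)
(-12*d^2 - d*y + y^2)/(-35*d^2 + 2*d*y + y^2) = (-12*d^2 - d*y + y^2)/(-35*d^2 + 2*d*y + y^2)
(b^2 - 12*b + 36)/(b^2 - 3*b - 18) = (b - 6)/(b + 3)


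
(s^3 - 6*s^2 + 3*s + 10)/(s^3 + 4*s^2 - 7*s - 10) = (s - 5)/(s + 5)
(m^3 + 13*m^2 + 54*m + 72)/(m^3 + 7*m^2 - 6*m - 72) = (m + 3)/(m - 3)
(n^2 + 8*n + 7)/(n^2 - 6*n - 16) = (n^2 + 8*n + 7)/(n^2 - 6*n - 16)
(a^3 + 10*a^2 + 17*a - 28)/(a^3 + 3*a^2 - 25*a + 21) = (a + 4)/(a - 3)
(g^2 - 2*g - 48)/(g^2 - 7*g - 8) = (g + 6)/(g + 1)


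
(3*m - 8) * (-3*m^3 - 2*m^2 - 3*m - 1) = -9*m^4 + 18*m^3 + 7*m^2 + 21*m + 8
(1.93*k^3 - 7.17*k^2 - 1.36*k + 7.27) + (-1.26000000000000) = 1.93*k^3 - 7.17*k^2 - 1.36*k + 6.01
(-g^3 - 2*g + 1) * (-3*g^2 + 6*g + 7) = 3*g^5 - 6*g^4 - g^3 - 15*g^2 - 8*g + 7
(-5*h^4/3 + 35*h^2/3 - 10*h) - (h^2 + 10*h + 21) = -5*h^4/3 + 32*h^2/3 - 20*h - 21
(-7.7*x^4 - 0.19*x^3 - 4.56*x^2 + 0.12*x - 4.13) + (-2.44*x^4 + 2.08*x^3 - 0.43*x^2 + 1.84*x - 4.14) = -10.14*x^4 + 1.89*x^3 - 4.99*x^2 + 1.96*x - 8.27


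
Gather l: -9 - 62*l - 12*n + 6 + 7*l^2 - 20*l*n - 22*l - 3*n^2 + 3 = 7*l^2 + l*(-20*n - 84) - 3*n^2 - 12*n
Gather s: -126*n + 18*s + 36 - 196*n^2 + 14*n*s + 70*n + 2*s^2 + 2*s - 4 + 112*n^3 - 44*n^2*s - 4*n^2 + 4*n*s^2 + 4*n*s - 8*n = 112*n^3 - 200*n^2 - 64*n + s^2*(4*n + 2) + s*(-44*n^2 + 18*n + 20) + 32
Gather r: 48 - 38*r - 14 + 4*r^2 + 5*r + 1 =4*r^2 - 33*r + 35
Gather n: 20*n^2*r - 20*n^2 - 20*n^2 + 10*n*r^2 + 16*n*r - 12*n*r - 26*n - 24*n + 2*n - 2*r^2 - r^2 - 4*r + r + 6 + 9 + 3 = n^2*(20*r - 40) + n*(10*r^2 + 4*r - 48) - 3*r^2 - 3*r + 18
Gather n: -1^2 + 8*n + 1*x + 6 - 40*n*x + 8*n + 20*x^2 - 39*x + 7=n*(16 - 40*x) + 20*x^2 - 38*x + 12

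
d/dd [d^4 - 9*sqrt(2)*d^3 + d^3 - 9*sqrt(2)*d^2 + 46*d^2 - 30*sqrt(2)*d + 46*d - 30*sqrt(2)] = 4*d^3 - 27*sqrt(2)*d^2 + 3*d^2 - 18*sqrt(2)*d + 92*d - 30*sqrt(2) + 46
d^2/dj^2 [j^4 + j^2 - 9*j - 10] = 12*j^2 + 2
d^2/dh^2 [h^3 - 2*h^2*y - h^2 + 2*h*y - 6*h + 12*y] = 6*h - 4*y - 2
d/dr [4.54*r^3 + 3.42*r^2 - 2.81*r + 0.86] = 13.62*r^2 + 6.84*r - 2.81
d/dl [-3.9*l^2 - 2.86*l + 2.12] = -7.8*l - 2.86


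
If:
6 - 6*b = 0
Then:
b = 1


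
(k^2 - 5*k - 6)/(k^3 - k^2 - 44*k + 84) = (k + 1)/(k^2 + 5*k - 14)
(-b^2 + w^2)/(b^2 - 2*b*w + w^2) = (b + w)/(-b + w)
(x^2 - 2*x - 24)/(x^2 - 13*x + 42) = (x + 4)/(x - 7)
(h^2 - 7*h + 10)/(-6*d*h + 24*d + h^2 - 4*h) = (-h^2 + 7*h - 10)/(6*d*h - 24*d - h^2 + 4*h)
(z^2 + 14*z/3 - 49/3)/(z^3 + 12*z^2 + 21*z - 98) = (z - 7/3)/(z^2 + 5*z - 14)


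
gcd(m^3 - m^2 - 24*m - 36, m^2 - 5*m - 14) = m + 2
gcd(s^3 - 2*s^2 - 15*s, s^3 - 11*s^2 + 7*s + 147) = s + 3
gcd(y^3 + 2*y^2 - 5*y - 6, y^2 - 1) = y + 1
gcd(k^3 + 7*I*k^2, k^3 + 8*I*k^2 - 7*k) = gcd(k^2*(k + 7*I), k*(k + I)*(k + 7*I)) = k^2 + 7*I*k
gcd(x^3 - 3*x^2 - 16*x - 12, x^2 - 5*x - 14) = x + 2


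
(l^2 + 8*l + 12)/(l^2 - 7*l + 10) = (l^2 + 8*l + 12)/(l^2 - 7*l + 10)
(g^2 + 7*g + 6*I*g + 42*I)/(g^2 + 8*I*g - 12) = (g + 7)/(g + 2*I)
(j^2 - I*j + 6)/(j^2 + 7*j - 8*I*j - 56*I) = (j^2 - I*j + 6)/(j^2 + j*(7 - 8*I) - 56*I)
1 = 1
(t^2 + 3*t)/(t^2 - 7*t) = (t + 3)/(t - 7)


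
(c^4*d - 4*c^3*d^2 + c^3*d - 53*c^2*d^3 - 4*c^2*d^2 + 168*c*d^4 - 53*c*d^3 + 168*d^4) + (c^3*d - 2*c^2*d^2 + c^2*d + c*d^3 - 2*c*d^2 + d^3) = c^4*d - 4*c^3*d^2 + 2*c^3*d - 53*c^2*d^3 - 6*c^2*d^2 + c^2*d + 168*c*d^4 - 52*c*d^3 - 2*c*d^2 + 168*d^4 + d^3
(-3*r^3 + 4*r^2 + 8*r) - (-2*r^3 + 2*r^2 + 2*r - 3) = -r^3 + 2*r^2 + 6*r + 3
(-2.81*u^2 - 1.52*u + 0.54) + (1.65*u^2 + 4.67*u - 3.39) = -1.16*u^2 + 3.15*u - 2.85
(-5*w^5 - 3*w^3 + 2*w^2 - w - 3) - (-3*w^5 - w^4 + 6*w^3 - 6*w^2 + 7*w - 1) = -2*w^5 + w^4 - 9*w^3 + 8*w^2 - 8*w - 2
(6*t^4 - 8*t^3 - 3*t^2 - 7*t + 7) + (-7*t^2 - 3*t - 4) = 6*t^4 - 8*t^3 - 10*t^2 - 10*t + 3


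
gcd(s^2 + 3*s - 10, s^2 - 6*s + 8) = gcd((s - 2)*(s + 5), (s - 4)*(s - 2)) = s - 2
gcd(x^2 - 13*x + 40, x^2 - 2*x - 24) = 1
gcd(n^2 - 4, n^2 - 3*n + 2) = n - 2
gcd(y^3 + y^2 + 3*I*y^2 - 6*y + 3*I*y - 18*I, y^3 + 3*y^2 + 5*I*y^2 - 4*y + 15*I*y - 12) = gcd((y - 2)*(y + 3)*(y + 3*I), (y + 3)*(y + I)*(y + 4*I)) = y + 3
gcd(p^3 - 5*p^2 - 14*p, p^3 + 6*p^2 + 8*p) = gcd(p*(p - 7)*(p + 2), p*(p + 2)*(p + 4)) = p^2 + 2*p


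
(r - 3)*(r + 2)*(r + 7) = r^3 + 6*r^2 - 13*r - 42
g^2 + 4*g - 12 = (g - 2)*(g + 6)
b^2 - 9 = (b - 3)*(b + 3)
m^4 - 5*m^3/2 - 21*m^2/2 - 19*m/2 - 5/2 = (m - 5)*(m + 1/2)*(m + 1)^2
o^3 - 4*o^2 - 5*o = o*(o - 5)*(o + 1)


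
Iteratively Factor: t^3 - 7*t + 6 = (t + 3)*(t^2 - 3*t + 2) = (t - 1)*(t + 3)*(t - 2)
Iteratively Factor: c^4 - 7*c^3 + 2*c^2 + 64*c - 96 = (c - 4)*(c^3 - 3*c^2 - 10*c + 24) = (c - 4)*(c + 3)*(c^2 - 6*c + 8) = (c - 4)^2*(c + 3)*(c - 2)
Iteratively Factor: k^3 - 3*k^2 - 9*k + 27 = (k - 3)*(k^2 - 9) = (k - 3)*(k + 3)*(k - 3)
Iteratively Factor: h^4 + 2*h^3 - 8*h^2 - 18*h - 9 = (h + 1)*(h^3 + h^2 - 9*h - 9) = (h - 3)*(h + 1)*(h^2 + 4*h + 3) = (h - 3)*(h + 1)*(h + 3)*(h + 1)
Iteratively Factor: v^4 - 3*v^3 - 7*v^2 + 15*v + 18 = (v - 3)*(v^3 - 7*v - 6) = (v - 3)*(v + 1)*(v^2 - v - 6) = (v - 3)^2*(v + 1)*(v + 2)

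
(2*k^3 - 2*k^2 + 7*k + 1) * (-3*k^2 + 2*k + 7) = -6*k^5 + 10*k^4 - 11*k^3 - 3*k^2 + 51*k + 7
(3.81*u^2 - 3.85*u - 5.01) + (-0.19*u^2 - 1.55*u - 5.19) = 3.62*u^2 - 5.4*u - 10.2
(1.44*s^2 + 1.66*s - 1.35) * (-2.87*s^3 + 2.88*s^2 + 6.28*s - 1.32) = -4.1328*s^5 - 0.617*s^4 + 17.6985*s^3 + 4.636*s^2 - 10.6692*s + 1.782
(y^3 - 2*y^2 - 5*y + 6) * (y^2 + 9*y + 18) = y^5 + 7*y^4 - 5*y^3 - 75*y^2 - 36*y + 108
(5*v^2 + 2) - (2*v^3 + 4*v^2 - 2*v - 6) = -2*v^3 + v^2 + 2*v + 8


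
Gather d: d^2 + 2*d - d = d^2 + d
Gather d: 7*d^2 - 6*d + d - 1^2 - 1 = 7*d^2 - 5*d - 2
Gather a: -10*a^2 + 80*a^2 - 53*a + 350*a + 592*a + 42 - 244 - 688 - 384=70*a^2 + 889*a - 1274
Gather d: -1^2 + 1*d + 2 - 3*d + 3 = 4 - 2*d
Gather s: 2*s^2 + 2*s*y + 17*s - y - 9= 2*s^2 + s*(2*y + 17) - y - 9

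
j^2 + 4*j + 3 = (j + 1)*(j + 3)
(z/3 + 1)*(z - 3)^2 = z^3/3 - z^2 - 3*z + 9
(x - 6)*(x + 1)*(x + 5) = x^3 - 31*x - 30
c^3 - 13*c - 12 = (c - 4)*(c + 1)*(c + 3)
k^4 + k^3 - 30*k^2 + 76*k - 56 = (k - 2)^3*(k + 7)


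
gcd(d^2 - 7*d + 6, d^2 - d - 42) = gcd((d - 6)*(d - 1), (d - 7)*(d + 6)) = 1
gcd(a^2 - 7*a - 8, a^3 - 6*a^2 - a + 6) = a + 1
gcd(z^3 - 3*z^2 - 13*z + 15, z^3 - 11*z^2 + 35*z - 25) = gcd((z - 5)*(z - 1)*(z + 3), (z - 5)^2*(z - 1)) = z^2 - 6*z + 5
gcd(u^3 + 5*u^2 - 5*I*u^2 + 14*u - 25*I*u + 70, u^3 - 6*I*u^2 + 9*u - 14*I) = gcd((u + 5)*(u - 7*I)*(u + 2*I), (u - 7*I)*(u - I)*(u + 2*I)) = u^2 - 5*I*u + 14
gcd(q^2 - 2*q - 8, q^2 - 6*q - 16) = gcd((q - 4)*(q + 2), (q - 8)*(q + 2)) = q + 2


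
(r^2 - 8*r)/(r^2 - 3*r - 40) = r/(r + 5)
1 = 1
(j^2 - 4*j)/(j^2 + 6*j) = (j - 4)/(j + 6)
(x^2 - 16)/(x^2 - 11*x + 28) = (x + 4)/(x - 7)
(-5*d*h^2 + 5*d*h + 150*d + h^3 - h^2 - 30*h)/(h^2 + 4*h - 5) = (-5*d*h + 30*d + h^2 - 6*h)/(h - 1)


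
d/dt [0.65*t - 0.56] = 0.650000000000000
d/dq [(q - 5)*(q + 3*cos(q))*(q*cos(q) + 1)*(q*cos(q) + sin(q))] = (5 - q)*(q + 3*cos(q))*(q*sin(q) - 2*cos(q))*(q*cos(q) + 1) + (5 - q)*(q + 3*cos(q))*(q*sin(q) - cos(q))*(q*cos(q) + sin(q)) + (5 - q)*(q*cos(q) + 1)*(q*cos(q) + sin(q))*(3*sin(q) - 1) + (q + 3*cos(q))*(q*cos(q) + 1)*(q*cos(q) + sin(q))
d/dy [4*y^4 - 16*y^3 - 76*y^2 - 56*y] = 16*y^3 - 48*y^2 - 152*y - 56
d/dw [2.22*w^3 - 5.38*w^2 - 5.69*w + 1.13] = 6.66*w^2 - 10.76*w - 5.69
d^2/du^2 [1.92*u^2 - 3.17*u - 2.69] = 3.84000000000000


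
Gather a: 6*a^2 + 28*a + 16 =6*a^2 + 28*a + 16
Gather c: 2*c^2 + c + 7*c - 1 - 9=2*c^2 + 8*c - 10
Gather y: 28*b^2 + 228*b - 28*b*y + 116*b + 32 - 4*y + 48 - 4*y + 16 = 28*b^2 + 344*b + y*(-28*b - 8) + 96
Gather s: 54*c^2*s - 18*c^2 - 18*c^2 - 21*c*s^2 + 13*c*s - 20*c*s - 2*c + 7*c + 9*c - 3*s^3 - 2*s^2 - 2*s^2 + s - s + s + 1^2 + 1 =-36*c^2 + 14*c - 3*s^3 + s^2*(-21*c - 4) + s*(54*c^2 - 7*c + 1) + 2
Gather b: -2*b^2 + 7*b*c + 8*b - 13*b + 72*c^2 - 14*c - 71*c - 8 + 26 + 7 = -2*b^2 + b*(7*c - 5) + 72*c^2 - 85*c + 25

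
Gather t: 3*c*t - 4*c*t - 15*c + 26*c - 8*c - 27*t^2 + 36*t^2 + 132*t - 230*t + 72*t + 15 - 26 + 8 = 3*c + 9*t^2 + t*(-c - 26) - 3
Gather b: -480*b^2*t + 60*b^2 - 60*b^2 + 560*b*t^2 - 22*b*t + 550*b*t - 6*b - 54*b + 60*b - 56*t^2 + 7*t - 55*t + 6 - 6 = -480*b^2*t + b*(560*t^2 + 528*t) - 56*t^2 - 48*t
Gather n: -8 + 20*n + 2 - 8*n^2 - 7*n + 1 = -8*n^2 + 13*n - 5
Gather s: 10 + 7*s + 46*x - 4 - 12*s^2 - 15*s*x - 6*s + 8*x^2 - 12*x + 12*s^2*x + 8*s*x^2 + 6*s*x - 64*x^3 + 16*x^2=s^2*(12*x - 12) + s*(8*x^2 - 9*x + 1) - 64*x^3 + 24*x^2 + 34*x + 6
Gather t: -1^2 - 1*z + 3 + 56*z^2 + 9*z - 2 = 56*z^2 + 8*z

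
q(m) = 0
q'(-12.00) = 0.00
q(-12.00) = 0.00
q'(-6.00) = 0.00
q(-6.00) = 0.00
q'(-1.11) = 0.00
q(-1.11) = 0.00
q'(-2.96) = 0.00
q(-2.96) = 0.00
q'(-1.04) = 0.00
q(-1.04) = 0.00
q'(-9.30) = 0.00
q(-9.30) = 0.00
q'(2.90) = 0.00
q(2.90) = 0.00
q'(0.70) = 0.00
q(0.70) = 0.00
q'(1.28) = 0.00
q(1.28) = 0.00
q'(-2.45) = 0.00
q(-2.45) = 0.00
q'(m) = 0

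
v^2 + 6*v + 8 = (v + 2)*(v + 4)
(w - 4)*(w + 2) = w^2 - 2*w - 8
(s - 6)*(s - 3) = s^2 - 9*s + 18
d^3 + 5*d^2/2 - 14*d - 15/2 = (d - 3)*(d + 1/2)*(d + 5)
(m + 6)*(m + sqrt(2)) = m^2 + sqrt(2)*m + 6*m + 6*sqrt(2)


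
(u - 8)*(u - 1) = u^2 - 9*u + 8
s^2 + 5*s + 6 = (s + 2)*(s + 3)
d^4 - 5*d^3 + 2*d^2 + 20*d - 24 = (d - 3)*(d - 2)^2*(d + 2)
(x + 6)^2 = x^2 + 12*x + 36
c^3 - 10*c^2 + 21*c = c*(c - 7)*(c - 3)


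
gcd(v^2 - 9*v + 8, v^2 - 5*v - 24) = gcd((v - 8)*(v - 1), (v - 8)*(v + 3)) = v - 8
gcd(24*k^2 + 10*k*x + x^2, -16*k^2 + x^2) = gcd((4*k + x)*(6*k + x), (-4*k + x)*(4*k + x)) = 4*k + x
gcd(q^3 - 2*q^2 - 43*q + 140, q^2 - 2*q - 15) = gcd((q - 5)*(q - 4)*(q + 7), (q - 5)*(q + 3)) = q - 5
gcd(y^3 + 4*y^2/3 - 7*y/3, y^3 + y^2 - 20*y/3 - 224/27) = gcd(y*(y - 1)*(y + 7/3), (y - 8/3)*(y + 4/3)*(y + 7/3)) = y + 7/3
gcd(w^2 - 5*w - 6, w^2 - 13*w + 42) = w - 6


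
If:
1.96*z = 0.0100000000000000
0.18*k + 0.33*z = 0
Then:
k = -0.01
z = 0.01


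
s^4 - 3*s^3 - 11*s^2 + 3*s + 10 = (s - 5)*(s - 1)*(s + 1)*(s + 2)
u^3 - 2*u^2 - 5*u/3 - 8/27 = (u - 8/3)*(u + 1/3)^2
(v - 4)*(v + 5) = v^2 + v - 20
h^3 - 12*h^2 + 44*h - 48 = (h - 6)*(h - 4)*(h - 2)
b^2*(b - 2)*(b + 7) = b^4 + 5*b^3 - 14*b^2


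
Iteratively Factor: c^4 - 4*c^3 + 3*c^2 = (c - 3)*(c^3 - c^2) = (c - 3)*(c - 1)*(c^2) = c*(c - 3)*(c - 1)*(c)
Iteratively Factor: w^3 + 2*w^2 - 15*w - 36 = (w + 3)*(w^2 - w - 12) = (w + 3)^2*(w - 4)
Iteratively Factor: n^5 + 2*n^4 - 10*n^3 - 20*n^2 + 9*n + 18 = (n + 1)*(n^4 + n^3 - 11*n^2 - 9*n + 18) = (n + 1)*(n + 3)*(n^3 - 2*n^2 - 5*n + 6) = (n + 1)*(n + 2)*(n + 3)*(n^2 - 4*n + 3) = (n - 1)*(n + 1)*(n + 2)*(n + 3)*(n - 3)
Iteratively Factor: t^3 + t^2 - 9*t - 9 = (t + 1)*(t^2 - 9) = (t + 1)*(t + 3)*(t - 3)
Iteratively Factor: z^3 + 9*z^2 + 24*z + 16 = (z + 4)*(z^2 + 5*z + 4) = (z + 4)^2*(z + 1)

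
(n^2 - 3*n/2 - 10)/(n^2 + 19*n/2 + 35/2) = (n - 4)/(n + 7)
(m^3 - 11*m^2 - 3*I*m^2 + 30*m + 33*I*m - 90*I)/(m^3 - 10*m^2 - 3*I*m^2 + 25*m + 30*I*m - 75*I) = (m - 6)/(m - 5)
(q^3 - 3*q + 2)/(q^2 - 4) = (q^2 - 2*q + 1)/(q - 2)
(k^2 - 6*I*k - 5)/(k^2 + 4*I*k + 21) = (k^2 - 6*I*k - 5)/(k^2 + 4*I*k + 21)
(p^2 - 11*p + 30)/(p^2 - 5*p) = (p - 6)/p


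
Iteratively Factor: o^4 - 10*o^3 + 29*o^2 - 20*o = (o)*(o^3 - 10*o^2 + 29*o - 20) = o*(o - 4)*(o^2 - 6*o + 5) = o*(o - 4)*(o - 1)*(o - 5)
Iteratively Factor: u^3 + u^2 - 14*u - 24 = (u + 2)*(u^2 - u - 12) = (u + 2)*(u + 3)*(u - 4)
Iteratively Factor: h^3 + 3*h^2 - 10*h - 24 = (h - 3)*(h^2 + 6*h + 8) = (h - 3)*(h + 2)*(h + 4)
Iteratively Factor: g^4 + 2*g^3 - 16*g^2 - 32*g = (g)*(g^3 + 2*g^2 - 16*g - 32) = g*(g + 2)*(g^2 - 16) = g*(g + 2)*(g + 4)*(g - 4)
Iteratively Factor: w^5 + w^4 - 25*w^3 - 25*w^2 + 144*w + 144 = (w + 3)*(w^4 - 2*w^3 - 19*w^2 + 32*w + 48) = (w + 1)*(w + 3)*(w^3 - 3*w^2 - 16*w + 48) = (w + 1)*(w + 3)*(w + 4)*(w^2 - 7*w + 12) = (w - 3)*(w + 1)*(w + 3)*(w + 4)*(w - 4)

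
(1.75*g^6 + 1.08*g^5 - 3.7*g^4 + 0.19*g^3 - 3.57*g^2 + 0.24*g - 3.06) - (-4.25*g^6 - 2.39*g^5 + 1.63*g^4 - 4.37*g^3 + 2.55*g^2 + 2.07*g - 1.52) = 6.0*g^6 + 3.47*g^5 - 5.33*g^4 + 4.56*g^3 - 6.12*g^2 - 1.83*g - 1.54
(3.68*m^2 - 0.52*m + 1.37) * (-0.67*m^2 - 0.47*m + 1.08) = -2.4656*m^4 - 1.3812*m^3 + 3.3009*m^2 - 1.2055*m + 1.4796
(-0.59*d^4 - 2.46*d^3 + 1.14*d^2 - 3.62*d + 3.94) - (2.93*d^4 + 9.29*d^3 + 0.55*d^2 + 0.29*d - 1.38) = -3.52*d^4 - 11.75*d^3 + 0.59*d^2 - 3.91*d + 5.32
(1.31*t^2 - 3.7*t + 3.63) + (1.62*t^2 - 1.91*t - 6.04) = 2.93*t^2 - 5.61*t - 2.41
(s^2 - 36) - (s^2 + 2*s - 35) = -2*s - 1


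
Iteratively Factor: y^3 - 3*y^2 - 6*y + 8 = (y - 1)*(y^2 - 2*y - 8) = (y - 4)*(y - 1)*(y + 2)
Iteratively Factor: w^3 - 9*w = (w)*(w^2 - 9) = w*(w + 3)*(w - 3)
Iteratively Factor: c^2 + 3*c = (c + 3)*(c)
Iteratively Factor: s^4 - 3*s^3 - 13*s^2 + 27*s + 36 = (s - 4)*(s^3 + s^2 - 9*s - 9) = (s - 4)*(s + 3)*(s^2 - 2*s - 3) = (s - 4)*(s + 1)*(s + 3)*(s - 3)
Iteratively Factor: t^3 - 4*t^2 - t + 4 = (t - 4)*(t^2 - 1) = (t - 4)*(t + 1)*(t - 1)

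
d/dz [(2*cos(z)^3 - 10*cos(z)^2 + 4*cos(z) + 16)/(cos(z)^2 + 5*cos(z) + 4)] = 2*(sin(z)^2 - 8*cos(z) + 31)*sin(z)/(cos(z) + 4)^2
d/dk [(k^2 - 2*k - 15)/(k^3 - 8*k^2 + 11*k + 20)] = (-k^2 - 6*k + 5)/(k^4 - 6*k^3 + k^2 + 24*k + 16)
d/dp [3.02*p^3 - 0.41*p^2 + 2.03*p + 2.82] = 9.06*p^2 - 0.82*p + 2.03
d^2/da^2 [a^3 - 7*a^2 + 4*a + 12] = 6*a - 14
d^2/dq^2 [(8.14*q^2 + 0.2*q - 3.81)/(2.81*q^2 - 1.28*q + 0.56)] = (61.714344*q^3 - 257.35947*q^2 + 80.334528*q + 4.898352)/(22.188041*q^6 - 30.321024*q^5 + 27.07716*q^4 - 14.1824*q^3 + 5.39616*q^2 - 1.204224*q + 0.175616)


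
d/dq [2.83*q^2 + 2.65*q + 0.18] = 5.66*q + 2.65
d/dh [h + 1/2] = 1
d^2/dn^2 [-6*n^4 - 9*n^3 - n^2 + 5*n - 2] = -72*n^2 - 54*n - 2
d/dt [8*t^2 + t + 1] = 16*t + 1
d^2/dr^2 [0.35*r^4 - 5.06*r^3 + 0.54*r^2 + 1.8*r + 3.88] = 4.2*r^2 - 30.36*r + 1.08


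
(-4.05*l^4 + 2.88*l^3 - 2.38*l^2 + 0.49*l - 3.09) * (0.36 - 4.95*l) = 20.0475*l^5 - 15.714*l^4 + 12.8178*l^3 - 3.2823*l^2 + 15.4719*l - 1.1124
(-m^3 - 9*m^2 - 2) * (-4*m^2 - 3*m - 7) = 4*m^5 + 39*m^4 + 34*m^3 + 71*m^2 + 6*m + 14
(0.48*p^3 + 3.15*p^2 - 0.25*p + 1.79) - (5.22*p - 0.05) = 0.48*p^3 + 3.15*p^2 - 5.47*p + 1.84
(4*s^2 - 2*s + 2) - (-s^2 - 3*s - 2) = 5*s^2 + s + 4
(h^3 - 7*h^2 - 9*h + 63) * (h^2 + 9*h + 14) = h^5 + 2*h^4 - 58*h^3 - 116*h^2 + 441*h + 882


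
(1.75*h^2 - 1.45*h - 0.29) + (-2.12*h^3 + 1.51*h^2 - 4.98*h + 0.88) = -2.12*h^3 + 3.26*h^2 - 6.43*h + 0.59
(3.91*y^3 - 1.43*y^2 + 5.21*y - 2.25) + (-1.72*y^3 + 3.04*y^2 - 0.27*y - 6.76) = 2.19*y^3 + 1.61*y^2 + 4.94*y - 9.01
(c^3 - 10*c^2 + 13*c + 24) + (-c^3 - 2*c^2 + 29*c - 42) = -12*c^2 + 42*c - 18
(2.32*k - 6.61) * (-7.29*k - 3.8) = -16.9128*k^2 + 39.3709*k + 25.118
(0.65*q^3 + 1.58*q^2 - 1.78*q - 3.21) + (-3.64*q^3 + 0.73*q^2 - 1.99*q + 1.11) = -2.99*q^3 + 2.31*q^2 - 3.77*q - 2.1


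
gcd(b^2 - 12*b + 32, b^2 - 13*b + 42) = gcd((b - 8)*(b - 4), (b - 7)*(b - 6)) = 1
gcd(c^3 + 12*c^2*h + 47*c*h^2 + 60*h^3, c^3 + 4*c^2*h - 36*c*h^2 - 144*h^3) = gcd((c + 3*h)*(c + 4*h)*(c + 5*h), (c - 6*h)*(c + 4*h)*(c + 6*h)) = c + 4*h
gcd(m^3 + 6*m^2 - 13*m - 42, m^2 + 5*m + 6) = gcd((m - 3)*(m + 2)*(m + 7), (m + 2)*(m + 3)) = m + 2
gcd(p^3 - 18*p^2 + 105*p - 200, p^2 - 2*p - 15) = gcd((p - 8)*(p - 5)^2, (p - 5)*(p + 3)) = p - 5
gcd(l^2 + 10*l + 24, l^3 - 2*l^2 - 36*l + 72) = l + 6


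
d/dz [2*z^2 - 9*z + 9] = 4*z - 9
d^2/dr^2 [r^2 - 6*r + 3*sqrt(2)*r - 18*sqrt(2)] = 2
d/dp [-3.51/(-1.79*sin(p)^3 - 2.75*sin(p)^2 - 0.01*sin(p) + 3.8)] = (-19.305*sin(p) + 9.42435*cos(2*p) - 9.45945)*cos(p)/(1.79*sin(p)^3 + 2.75*sin(p)^2 + 0.01*sin(p) - 3.8)^2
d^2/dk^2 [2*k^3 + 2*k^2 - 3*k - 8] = 12*k + 4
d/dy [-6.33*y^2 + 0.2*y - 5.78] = 0.2 - 12.66*y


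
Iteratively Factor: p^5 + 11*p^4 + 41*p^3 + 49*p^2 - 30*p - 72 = (p + 3)*(p^4 + 8*p^3 + 17*p^2 - 2*p - 24) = (p + 3)^2*(p^3 + 5*p^2 + 2*p - 8) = (p - 1)*(p + 3)^2*(p^2 + 6*p + 8) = (p - 1)*(p + 2)*(p + 3)^2*(p + 4)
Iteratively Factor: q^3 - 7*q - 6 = (q - 3)*(q^2 + 3*q + 2) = (q - 3)*(q + 1)*(q + 2)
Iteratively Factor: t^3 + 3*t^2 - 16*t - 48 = (t + 4)*(t^2 - t - 12) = (t - 4)*(t + 4)*(t + 3)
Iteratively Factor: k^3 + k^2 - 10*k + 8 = (k - 2)*(k^2 + 3*k - 4) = (k - 2)*(k + 4)*(k - 1)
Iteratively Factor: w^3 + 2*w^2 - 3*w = (w - 1)*(w^2 + 3*w) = w*(w - 1)*(w + 3)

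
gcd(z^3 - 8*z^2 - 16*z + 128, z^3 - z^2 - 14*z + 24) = z + 4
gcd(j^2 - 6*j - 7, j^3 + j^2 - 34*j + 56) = 1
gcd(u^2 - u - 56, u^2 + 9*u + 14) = u + 7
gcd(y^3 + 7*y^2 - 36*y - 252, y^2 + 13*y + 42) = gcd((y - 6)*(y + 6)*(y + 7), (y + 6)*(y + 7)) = y^2 + 13*y + 42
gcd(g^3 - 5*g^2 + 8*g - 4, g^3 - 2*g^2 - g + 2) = g^2 - 3*g + 2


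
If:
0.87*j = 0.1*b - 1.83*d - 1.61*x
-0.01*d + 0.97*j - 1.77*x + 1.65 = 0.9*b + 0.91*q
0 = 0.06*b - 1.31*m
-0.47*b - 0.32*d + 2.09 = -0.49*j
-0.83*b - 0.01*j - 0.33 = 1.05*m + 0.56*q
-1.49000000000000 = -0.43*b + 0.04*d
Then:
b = 3.42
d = -0.52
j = -1.33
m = 0.16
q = -5.92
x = 1.52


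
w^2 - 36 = (w - 6)*(w + 6)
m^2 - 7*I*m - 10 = (m - 5*I)*(m - 2*I)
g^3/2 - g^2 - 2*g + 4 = (g/2 + 1)*(g - 2)^2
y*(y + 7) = y^2 + 7*y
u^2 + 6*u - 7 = (u - 1)*(u + 7)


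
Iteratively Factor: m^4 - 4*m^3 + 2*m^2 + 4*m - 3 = (m - 3)*(m^3 - m^2 - m + 1) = (m - 3)*(m + 1)*(m^2 - 2*m + 1) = (m - 3)*(m - 1)*(m + 1)*(m - 1)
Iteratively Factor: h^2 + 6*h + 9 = (h + 3)*(h + 3)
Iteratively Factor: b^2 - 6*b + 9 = (b - 3)*(b - 3)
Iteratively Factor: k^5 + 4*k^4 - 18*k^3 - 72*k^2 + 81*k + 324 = (k + 4)*(k^4 - 18*k^2 + 81) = (k + 3)*(k + 4)*(k^3 - 3*k^2 - 9*k + 27) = (k - 3)*(k + 3)*(k + 4)*(k^2 - 9) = (k - 3)^2*(k + 3)*(k + 4)*(k + 3)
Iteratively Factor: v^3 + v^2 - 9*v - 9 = (v - 3)*(v^2 + 4*v + 3) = (v - 3)*(v + 1)*(v + 3)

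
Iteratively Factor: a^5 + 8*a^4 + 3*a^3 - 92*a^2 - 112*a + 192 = (a + 4)*(a^4 + 4*a^3 - 13*a^2 - 40*a + 48) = (a + 4)^2*(a^3 - 13*a + 12) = (a - 1)*(a + 4)^2*(a^2 + a - 12) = (a - 3)*(a - 1)*(a + 4)^2*(a + 4)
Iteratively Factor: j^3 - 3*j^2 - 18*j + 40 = (j - 5)*(j^2 + 2*j - 8) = (j - 5)*(j - 2)*(j + 4)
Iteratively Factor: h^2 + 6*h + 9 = (h + 3)*(h + 3)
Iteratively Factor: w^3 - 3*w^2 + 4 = (w - 2)*(w^2 - w - 2) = (w - 2)*(w + 1)*(w - 2)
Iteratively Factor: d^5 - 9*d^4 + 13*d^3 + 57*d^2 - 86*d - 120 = (d + 1)*(d^4 - 10*d^3 + 23*d^2 + 34*d - 120) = (d - 3)*(d + 1)*(d^3 - 7*d^2 + 2*d + 40) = (d - 4)*(d - 3)*(d + 1)*(d^2 - 3*d - 10) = (d - 4)*(d - 3)*(d + 1)*(d + 2)*(d - 5)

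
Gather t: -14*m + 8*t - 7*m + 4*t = -21*m + 12*t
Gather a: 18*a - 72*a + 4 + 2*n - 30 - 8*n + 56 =-54*a - 6*n + 30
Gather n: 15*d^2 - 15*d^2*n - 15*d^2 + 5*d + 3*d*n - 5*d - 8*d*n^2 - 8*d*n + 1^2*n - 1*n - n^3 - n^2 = -n^3 + n^2*(-8*d - 1) + n*(-15*d^2 - 5*d)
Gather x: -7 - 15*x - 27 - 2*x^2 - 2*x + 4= -2*x^2 - 17*x - 30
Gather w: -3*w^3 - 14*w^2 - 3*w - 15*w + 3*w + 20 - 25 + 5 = -3*w^3 - 14*w^2 - 15*w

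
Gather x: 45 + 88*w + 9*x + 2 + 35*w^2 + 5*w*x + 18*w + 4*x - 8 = 35*w^2 + 106*w + x*(5*w + 13) + 39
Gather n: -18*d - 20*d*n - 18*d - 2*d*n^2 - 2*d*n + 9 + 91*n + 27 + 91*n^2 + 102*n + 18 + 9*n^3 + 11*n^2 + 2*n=-36*d + 9*n^3 + n^2*(102 - 2*d) + n*(195 - 22*d) + 54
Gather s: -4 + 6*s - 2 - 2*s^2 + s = -2*s^2 + 7*s - 6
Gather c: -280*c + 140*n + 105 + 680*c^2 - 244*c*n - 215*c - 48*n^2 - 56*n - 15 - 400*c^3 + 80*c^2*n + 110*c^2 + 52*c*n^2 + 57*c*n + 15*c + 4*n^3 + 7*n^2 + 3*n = -400*c^3 + c^2*(80*n + 790) + c*(52*n^2 - 187*n - 480) + 4*n^3 - 41*n^2 + 87*n + 90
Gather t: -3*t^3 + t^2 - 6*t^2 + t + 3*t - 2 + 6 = -3*t^3 - 5*t^2 + 4*t + 4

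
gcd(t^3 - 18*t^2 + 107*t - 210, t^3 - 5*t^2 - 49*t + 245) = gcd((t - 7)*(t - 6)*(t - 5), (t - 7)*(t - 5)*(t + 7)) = t^2 - 12*t + 35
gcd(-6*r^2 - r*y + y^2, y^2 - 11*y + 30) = 1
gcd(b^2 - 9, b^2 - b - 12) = b + 3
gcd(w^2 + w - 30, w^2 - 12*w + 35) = w - 5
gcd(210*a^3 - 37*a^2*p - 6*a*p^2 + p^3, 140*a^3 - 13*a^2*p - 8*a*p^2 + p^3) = 35*a^2 - 12*a*p + p^2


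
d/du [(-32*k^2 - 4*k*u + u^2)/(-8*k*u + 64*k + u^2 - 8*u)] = 4*(-k - 2)/(u^2 - 16*u + 64)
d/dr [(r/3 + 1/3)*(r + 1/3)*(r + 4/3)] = r^2 + 16*r/9 + 19/27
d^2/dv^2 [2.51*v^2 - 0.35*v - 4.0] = 5.02000000000000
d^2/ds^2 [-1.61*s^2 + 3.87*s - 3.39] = -3.22000000000000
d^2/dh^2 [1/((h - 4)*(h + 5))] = 2*((h - 4)^2 + (h - 4)*(h + 5) + (h + 5)^2)/((h - 4)^3*(h + 5)^3)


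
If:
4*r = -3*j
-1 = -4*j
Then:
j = 1/4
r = -3/16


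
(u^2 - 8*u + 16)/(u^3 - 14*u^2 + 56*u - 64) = (u - 4)/(u^2 - 10*u + 16)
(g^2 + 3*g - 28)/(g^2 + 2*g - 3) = (g^2 + 3*g - 28)/(g^2 + 2*g - 3)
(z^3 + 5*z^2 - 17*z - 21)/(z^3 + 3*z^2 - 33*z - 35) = (z - 3)/(z - 5)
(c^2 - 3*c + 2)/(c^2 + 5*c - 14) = (c - 1)/(c + 7)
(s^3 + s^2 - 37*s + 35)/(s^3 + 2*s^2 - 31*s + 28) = (s - 5)/(s - 4)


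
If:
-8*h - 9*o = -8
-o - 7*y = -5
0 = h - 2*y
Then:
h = 74/47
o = -24/47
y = 37/47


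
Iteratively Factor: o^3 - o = (o - 1)*(o^2 + o) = o*(o - 1)*(o + 1)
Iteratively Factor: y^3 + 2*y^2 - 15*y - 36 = (y + 3)*(y^2 - y - 12) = (y + 3)^2*(y - 4)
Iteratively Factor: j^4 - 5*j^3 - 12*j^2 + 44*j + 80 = (j + 2)*(j^3 - 7*j^2 + 2*j + 40) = (j - 5)*(j + 2)*(j^2 - 2*j - 8) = (j - 5)*(j - 4)*(j + 2)*(j + 2)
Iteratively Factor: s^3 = (s)*(s^2) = s^2*(s)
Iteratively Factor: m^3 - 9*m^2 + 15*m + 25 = (m - 5)*(m^2 - 4*m - 5) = (m - 5)^2*(m + 1)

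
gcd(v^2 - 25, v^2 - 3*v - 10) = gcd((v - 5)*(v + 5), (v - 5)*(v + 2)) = v - 5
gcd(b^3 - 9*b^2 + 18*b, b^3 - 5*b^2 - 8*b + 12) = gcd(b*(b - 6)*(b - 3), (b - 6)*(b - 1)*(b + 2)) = b - 6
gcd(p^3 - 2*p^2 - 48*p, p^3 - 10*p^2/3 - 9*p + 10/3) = 1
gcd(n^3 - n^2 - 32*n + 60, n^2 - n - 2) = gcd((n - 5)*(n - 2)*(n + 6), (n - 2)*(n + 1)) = n - 2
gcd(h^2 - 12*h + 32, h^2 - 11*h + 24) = h - 8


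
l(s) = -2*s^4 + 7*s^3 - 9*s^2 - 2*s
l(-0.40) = -1.14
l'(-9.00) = 7693.00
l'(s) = -8*s^3 + 21*s^2 - 18*s - 2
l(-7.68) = -10644.22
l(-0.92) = -12.66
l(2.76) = -42.96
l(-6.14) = -4789.86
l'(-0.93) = 39.34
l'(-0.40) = 9.07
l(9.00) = -8766.00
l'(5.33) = -712.71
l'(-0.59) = 17.57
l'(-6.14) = 2752.02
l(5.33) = -820.54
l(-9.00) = -18936.00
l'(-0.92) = 38.56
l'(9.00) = -4295.00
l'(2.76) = -59.91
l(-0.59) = -3.63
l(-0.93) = -13.05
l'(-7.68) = 4998.75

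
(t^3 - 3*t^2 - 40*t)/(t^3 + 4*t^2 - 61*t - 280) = t/(t + 7)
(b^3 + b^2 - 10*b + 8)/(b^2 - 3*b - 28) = (b^2 - 3*b + 2)/(b - 7)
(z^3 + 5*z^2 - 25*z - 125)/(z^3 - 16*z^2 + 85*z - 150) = (z^2 + 10*z + 25)/(z^2 - 11*z + 30)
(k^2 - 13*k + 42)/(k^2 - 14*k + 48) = (k - 7)/(k - 8)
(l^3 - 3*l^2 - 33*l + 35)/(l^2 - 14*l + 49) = (l^2 + 4*l - 5)/(l - 7)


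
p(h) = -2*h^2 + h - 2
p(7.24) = -99.60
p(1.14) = -3.46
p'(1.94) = -6.76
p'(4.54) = -17.16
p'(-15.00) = 61.00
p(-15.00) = -467.00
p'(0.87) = -2.48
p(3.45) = -22.36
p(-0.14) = -2.18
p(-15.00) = -467.00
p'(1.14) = -3.56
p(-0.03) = -2.03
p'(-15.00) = 61.00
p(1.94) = -7.59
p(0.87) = -2.64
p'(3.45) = -12.80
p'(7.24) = -27.96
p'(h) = 1 - 4*h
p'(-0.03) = 1.12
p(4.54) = -38.68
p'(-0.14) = 1.56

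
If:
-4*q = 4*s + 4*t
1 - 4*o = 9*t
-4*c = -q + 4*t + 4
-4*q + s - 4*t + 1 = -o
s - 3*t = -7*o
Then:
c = -64/61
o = 4/61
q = 8/61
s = -13/61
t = 5/61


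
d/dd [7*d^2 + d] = 14*d + 1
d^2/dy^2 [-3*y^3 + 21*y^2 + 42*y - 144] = 42 - 18*y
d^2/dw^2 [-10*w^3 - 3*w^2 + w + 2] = -60*w - 6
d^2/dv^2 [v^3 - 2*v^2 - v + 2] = 6*v - 4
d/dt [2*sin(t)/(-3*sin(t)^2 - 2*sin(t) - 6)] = 6*(sin(t)^2 - 2)*cos(t)/(3*sin(t)^2 + 2*sin(t) + 6)^2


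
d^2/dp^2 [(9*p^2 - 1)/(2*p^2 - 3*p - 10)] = 2*(54*p^3 + 528*p^2 + 18*p + 871)/(8*p^6 - 36*p^5 - 66*p^4 + 333*p^3 + 330*p^2 - 900*p - 1000)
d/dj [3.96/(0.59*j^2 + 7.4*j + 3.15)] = (-4.6728*j - 29.304)/(0.59*j^2 + 7.4*j + 3.15)^2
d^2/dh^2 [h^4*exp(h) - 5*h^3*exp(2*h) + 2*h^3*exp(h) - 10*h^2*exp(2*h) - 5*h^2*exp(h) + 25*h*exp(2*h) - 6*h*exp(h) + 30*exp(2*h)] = (h^4 - 20*h^3*exp(h) + 10*h^3 - 100*h^2*exp(h) + 19*h^2 - 10*h*exp(h) - 14*h + 200*exp(h) - 22)*exp(h)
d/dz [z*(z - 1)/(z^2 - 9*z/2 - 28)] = 14*(-z^2 - 16*z + 8)/(4*z^4 - 36*z^3 - 143*z^2 + 1008*z + 3136)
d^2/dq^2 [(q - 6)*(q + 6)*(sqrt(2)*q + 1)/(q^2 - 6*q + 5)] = 2*(-5*sqrt(2)*q^3 + 6*q^3 - 90*sqrt(2)*q^2 - 123*q^2 + 648*q + 615*sqrt(2)*q - 1080*sqrt(2) - 1091)/(q^6 - 18*q^5 + 123*q^4 - 396*q^3 + 615*q^2 - 450*q + 125)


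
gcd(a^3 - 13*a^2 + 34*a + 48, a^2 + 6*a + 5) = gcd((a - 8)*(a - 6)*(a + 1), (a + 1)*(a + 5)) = a + 1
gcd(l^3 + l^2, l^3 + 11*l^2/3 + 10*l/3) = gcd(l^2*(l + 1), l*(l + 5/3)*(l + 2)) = l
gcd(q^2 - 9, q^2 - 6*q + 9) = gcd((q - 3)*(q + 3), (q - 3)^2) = q - 3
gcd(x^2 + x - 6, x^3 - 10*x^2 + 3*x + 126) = x + 3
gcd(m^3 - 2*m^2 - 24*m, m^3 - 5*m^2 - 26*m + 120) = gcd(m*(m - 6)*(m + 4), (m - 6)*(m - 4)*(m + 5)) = m - 6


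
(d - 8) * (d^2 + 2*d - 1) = d^3 - 6*d^2 - 17*d + 8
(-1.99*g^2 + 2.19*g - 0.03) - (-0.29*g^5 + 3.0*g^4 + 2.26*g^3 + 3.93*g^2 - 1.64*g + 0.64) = 0.29*g^5 - 3.0*g^4 - 2.26*g^3 - 5.92*g^2 + 3.83*g - 0.67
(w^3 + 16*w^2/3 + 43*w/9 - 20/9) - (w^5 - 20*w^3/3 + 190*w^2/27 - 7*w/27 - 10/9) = -w^5 + 23*w^3/3 - 46*w^2/27 + 136*w/27 - 10/9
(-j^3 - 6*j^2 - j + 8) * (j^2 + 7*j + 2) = -j^5 - 13*j^4 - 45*j^3 - 11*j^2 + 54*j + 16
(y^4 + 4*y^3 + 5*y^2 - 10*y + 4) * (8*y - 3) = 8*y^5 + 29*y^4 + 28*y^3 - 95*y^2 + 62*y - 12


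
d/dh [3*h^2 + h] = 6*h + 1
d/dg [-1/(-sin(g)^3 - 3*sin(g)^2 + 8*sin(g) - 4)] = (-3*sin(g)^2 - 6*sin(g) + 8)*cos(g)/(sin(g)^3 + 3*sin(g)^2 - 8*sin(g) + 4)^2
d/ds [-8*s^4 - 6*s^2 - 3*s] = -32*s^3 - 12*s - 3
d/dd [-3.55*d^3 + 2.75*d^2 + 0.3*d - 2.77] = -10.65*d^2 + 5.5*d + 0.3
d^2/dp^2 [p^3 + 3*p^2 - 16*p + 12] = 6*p + 6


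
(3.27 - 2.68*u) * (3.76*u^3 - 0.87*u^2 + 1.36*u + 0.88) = -10.0768*u^4 + 14.6268*u^3 - 6.4897*u^2 + 2.0888*u + 2.8776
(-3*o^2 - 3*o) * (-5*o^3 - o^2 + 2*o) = 15*o^5 + 18*o^4 - 3*o^3 - 6*o^2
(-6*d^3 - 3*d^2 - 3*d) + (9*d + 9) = -6*d^3 - 3*d^2 + 6*d + 9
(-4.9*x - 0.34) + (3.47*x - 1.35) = -1.43*x - 1.69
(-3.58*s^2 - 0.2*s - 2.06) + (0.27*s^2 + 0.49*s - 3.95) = -3.31*s^2 + 0.29*s - 6.01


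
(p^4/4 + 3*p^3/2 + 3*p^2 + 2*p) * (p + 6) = p^5/4 + 3*p^4 + 12*p^3 + 20*p^2 + 12*p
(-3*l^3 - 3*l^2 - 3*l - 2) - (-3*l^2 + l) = -3*l^3 - 4*l - 2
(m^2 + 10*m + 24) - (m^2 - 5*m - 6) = 15*m + 30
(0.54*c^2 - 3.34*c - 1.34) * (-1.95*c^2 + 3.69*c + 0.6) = -1.053*c^4 + 8.5056*c^3 - 9.3876*c^2 - 6.9486*c - 0.804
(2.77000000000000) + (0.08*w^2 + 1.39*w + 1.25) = 0.08*w^2 + 1.39*w + 4.02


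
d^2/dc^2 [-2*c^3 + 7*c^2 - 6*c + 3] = 14 - 12*c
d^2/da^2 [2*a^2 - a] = 4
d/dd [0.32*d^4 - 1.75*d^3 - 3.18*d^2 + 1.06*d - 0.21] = 1.28*d^3 - 5.25*d^2 - 6.36*d + 1.06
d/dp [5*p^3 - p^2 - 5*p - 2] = 15*p^2 - 2*p - 5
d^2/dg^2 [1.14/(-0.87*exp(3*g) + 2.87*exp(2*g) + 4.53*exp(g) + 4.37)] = (1.14*(-5.22*exp(2*g) + 11.48*exp(g) + 9.06)*(-2.61*exp(2*g) + 5.74*exp(g) + 4.53)*exp(g) + (8.9262*exp(2*g) - 13.0872*exp(g) - 5.1642)*(-0.87*exp(3*g) + 2.87*exp(2*g) + 4.53*exp(g) + 4.37))*exp(g)/(-0.87*exp(3*g) + 2.87*exp(2*g) + 4.53*exp(g) + 4.37)^3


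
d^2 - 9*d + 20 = (d - 5)*(d - 4)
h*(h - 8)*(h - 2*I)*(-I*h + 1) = -I*h^4 - h^3 + 8*I*h^3 + 8*h^2 - 2*I*h^2 + 16*I*h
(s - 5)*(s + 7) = s^2 + 2*s - 35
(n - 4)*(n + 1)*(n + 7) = n^3 + 4*n^2 - 25*n - 28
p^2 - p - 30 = (p - 6)*(p + 5)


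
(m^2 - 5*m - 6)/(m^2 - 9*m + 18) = (m + 1)/(m - 3)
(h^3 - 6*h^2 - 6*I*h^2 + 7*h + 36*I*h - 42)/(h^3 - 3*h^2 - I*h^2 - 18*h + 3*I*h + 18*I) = (h^2 - 6*I*h + 7)/(h^2 + h*(3 - I) - 3*I)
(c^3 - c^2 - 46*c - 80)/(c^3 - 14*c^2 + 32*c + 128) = (c + 5)/(c - 8)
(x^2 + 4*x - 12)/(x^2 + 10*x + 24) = (x - 2)/(x + 4)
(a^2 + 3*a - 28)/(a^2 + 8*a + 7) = (a - 4)/(a + 1)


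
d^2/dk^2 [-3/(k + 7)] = -6/(k + 7)^3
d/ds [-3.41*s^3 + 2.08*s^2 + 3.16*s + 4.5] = -10.23*s^2 + 4.16*s + 3.16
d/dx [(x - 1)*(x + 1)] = 2*x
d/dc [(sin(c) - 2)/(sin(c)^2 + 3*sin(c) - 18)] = (4*sin(c) + cos(c)^2 - 13)*cos(c)/(sin(c)^2 + 3*sin(c) - 18)^2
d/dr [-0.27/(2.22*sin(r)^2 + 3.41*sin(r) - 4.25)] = (1.1988*sin(r) + 0.9207)*cos(r)/(2.22*sin(r)^2 + 3.41*sin(r) - 4.25)^2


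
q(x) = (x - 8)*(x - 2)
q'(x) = 2*x - 10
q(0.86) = 8.14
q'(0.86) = -8.28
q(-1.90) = 38.61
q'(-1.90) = -13.80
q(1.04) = 6.68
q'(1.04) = -7.92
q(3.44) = -6.57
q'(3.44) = -3.12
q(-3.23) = 58.73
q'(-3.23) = -16.46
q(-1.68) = 35.62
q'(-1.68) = -13.36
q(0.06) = 15.40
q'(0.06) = -9.88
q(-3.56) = 64.27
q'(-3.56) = -17.12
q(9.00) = 7.00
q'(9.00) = 8.00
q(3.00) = -5.00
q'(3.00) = -4.00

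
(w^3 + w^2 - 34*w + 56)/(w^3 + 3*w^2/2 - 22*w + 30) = 2*(w^2 + 3*w - 28)/(2*w^2 + 7*w - 30)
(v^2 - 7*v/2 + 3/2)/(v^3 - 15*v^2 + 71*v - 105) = (v - 1/2)/(v^2 - 12*v + 35)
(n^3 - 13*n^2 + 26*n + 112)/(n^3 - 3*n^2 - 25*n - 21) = (n^2 - 6*n - 16)/(n^2 + 4*n + 3)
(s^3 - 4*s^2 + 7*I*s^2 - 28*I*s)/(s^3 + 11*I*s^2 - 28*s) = (s - 4)/(s + 4*I)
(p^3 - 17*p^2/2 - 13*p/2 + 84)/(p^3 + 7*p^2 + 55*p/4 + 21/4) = 2*(2*p^2 - 23*p + 56)/(4*p^2 + 16*p + 7)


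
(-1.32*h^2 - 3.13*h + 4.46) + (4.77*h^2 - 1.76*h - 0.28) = 3.45*h^2 - 4.89*h + 4.18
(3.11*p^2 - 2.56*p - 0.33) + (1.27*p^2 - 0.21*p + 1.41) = 4.38*p^2 - 2.77*p + 1.08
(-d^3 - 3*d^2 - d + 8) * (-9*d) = 9*d^4 + 27*d^3 + 9*d^2 - 72*d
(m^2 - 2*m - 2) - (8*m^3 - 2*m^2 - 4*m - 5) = -8*m^3 + 3*m^2 + 2*m + 3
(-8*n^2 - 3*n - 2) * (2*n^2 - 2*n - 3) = -16*n^4 + 10*n^3 + 26*n^2 + 13*n + 6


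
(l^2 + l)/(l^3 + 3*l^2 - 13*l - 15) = l/(l^2 + 2*l - 15)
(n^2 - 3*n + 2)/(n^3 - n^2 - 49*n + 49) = (n - 2)/(n^2 - 49)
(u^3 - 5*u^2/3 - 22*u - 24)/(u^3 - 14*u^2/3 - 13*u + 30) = (3*u + 4)/(3*u - 5)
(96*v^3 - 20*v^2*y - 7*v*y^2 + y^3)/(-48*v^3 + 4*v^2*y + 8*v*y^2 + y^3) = (24*v^2 - 11*v*y + y^2)/(-12*v^2 + 4*v*y + y^2)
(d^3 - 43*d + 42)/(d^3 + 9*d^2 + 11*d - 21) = (d - 6)/(d + 3)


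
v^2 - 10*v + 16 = (v - 8)*(v - 2)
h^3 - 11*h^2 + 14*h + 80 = (h - 8)*(h - 5)*(h + 2)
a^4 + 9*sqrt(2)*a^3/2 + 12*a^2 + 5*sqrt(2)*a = a*(a + sqrt(2))^2*(a + 5*sqrt(2)/2)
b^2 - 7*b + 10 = (b - 5)*(b - 2)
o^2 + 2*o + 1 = (o + 1)^2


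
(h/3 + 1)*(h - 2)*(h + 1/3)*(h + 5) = h^4/3 + 19*h^3/9 + h^2/3 - 91*h/9 - 10/3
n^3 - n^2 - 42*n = n*(n - 7)*(n + 6)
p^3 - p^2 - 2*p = p*(p - 2)*(p + 1)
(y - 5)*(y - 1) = y^2 - 6*y + 5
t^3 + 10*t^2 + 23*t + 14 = (t + 1)*(t + 2)*(t + 7)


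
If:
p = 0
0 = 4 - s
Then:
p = 0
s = 4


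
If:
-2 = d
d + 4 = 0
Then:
No Solution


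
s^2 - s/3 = s*(s - 1/3)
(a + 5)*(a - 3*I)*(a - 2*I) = a^3 + 5*a^2 - 5*I*a^2 - 6*a - 25*I*a - 30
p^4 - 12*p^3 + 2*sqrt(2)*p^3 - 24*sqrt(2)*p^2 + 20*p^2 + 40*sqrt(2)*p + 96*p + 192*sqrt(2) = (p - 8)*(p - 6)*(p + 2)*(p + 2*sqrt(2))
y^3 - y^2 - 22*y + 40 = (y - 4)*(y - 2)*(y + 5)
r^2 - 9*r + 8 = (r - 8)*(r - 1)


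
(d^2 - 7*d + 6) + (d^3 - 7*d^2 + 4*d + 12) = d^3 - 6*d^2 - 3*d + 18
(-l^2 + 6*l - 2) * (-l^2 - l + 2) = l^4 - 5*l^3 - 6*l^2 + 14*l - 4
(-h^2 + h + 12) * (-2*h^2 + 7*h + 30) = 2*h^4 - 9*h^3 - 47*h^2 + 114*h + 360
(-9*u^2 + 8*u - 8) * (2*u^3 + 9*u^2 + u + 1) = -18*u^5 - 65*u^4 + 47*u^3 - 73*u^2 - 8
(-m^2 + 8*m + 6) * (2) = -2*m^2 + 16*m + 12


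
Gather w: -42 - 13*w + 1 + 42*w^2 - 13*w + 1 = 42*w^2 - 26*w - 40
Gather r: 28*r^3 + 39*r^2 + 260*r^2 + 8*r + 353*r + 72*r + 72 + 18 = 28*r^3 + 299*r^2 + 433*r + 90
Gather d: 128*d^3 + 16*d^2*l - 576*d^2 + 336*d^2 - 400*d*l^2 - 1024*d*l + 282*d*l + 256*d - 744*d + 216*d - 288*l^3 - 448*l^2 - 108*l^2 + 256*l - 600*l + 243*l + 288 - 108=128*d^3 + d^2*(16*l - 240) + d*(-400*l^2 - 742*l - 272) - 288*l^3 - 556*l^2 - 101*l + 180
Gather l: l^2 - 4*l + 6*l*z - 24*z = l^2 + l*(6*z - 4) - 24*z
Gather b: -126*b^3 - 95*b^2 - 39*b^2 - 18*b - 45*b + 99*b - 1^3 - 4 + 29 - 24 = -126*b^3 - 134*b^2 + 36*b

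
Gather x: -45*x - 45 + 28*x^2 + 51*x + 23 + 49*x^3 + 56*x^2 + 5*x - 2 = 49*x^3 + 84*x^2 + 11*x - 24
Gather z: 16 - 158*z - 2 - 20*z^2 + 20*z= -20*z^2 - 138*z + 14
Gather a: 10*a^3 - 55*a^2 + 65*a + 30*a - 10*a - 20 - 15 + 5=10*a^3 - 55*a^2 + 85*a - 30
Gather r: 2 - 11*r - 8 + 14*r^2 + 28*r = 14*r^2 + 17*r - 6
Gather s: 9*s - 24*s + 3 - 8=-15*s - 5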